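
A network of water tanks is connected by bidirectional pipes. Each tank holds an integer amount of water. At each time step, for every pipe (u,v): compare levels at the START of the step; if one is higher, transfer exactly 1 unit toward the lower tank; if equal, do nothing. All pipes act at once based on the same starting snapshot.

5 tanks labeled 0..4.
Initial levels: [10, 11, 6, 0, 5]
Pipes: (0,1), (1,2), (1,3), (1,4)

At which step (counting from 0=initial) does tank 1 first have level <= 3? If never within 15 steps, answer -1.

Answer: -1

Derivation:
Step 1: flows [1->0,1->2,1->3,1->4] -> levels [11 7 7 1 6]
Step 2: flows [0->1,1=2,1->3,1->4] -> levels [10 6 7 2 7]
Step 3: flows [0->1,2->1,1->3,4->1] -> levels [9 8 6 3 6]
Step 4: flows [0->1,1->2,1->3,1->4] -> levels [8 6 7 4 7]
Step 5: flows [0->1,2->1,1->3,4->1] -> levels [7 8 6 5 6]
Step 6: flows [1->0,1->2,1->3,1->4] -> levels [8 4 7 6 7]
Step 7: flows [0->1,2->1,3->1,4->1] -> levels [7 8 6 5 6]
  -> period-2 cycle (repeats step 5); tank 1 never drops to <=3
Tank 1 never reaches <=3 within 15 steps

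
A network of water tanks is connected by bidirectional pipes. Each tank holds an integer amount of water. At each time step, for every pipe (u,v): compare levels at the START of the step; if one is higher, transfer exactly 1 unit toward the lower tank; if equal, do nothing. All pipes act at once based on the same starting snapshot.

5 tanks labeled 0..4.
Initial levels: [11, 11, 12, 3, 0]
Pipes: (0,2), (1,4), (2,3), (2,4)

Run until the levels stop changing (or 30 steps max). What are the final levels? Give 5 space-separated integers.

Answer: 9 7 6 7 8

Derivation:
Step 1: flows [2->0,1->4,2->3,2->4] -> levels [12 10 9 4 2]
Step 2: flows [0->2,1->4,2->3,2->4] -> levels [11 9 8 5 4]
Step 3: flows [0->2,1->4,2->3,2->4] -> levels [10 8 7 6 6]
Step 4: flows [0->2,1->4,2->3,2->4] -> levels [9 7 6 7 8]
Step 5: flows [0->2,4->1,3->2,4->2] -> levels [8 8 9 6 6]
Step 6: flows [2->0,1->4,2->3,2->4] -> levels [9 7 6 7 8]
  -> period-2 cycle: step 6 state = step 4 state; never stabilizes
  -> state at step 30: (30-4) mod 2 = 0, same as step 4 -> [9 7 6 7 8]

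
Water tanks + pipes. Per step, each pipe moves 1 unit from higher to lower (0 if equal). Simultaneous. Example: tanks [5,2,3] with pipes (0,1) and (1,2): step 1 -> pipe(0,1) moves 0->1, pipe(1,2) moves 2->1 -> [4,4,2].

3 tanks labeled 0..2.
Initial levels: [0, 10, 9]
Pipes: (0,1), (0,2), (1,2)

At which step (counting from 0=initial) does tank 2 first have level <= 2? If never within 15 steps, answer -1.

Answer: -1

Derivation:
Step 1: flows [1->0,2->0,1->2] -> levels [2 8 9]
Step 2: flows [1->0,2->0,2->1] -> levels [4 8 7]
Step 3: flows [1->0,2->0,1->2] -> levels [6 6 7]
Step 4: flows [0=1,2->0,2->1] -> levels [7 7 5]
Step 5: flows [0=1,0->2,1->2] -> levels [6 6 7]
  -> period-2 cycle (repeats step 3); tank 2 never drops to <=2
Tank 2 never reaches <=2 within 15 steps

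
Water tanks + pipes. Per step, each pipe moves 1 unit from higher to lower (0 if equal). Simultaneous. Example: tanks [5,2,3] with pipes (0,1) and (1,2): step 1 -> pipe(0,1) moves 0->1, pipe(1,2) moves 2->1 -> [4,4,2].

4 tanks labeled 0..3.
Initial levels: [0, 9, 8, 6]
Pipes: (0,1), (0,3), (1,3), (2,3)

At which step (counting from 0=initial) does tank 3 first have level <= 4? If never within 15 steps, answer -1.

Step 1: flows [1->0,3->0,1->3,2->3] -> levels [2 7 7 7]
Step 2: flows [1->0,3->0,1=3,2=3] -> levels [4 6 7 6]
Step 3: flows [1->0,3->0,1=3,2->3] -> levels [6 5 6 6]
Step 4: flows [0->1,0=3,3->1,2=3] -> levels [5 7 6 5]
Step 5: flows [1->0,0=3,1->3,2->3] -> levels [6 5 5 7]
Step 6: flows [0->1,3->0,3->1,3->2] -> levels [6 7 6 4]
Tank 3 first reaches <=4 at step 6

Answer: 6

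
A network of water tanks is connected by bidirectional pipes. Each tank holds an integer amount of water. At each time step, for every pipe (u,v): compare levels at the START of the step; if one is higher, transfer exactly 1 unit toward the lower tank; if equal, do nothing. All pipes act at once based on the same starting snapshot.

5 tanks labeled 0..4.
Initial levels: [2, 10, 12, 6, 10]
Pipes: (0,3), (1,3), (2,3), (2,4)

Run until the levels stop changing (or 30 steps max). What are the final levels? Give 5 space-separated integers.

Step 1: flows [3->0,1->3,2->3,2->4] -> levels [3 9 10 7 11]
Step 2: flows [3->0,1->3,2->3,4->2] -> levels [4 8 10 8 10]
Step 3: flows [3->0,1=3,2->3,2=4] -> levels [5 8 9 8 10]
Step 4: flows [3->0,1=3,2->3,4->2] -> levels [6 8 9 8 9]
Step 5: flows [3->0,1=3,2->3,2=4] -> levels [7 8 8 8 9]
Step 6: flows [3->0,1=3,2=3,4->2] -> levels [8 8 9 7 8]
Step 7: flows [0->3,1->3,2->3,2->4] -> levels [7 7 7 10 9]
Step 8: flows [3->0,3->1,3->2,4->2] -> levels [8 8 9 7 8]
  -> period-2 cycle: step 8 state = step 6 state; never stabilizes
  -> state at step 30: (30-6) mod 2 = 0, same as step 6 -> [8 8 9 7 8]

Answer: 8 8 9 7 8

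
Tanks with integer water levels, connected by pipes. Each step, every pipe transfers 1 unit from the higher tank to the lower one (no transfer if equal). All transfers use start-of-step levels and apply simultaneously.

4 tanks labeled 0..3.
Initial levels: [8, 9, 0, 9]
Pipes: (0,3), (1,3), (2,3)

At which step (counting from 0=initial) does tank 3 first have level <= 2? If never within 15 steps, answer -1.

Answer: -1

Derivation:
Step 1: flows [3->0,1=3,3->2] -> levels [9 9 1 7]
Step 2: flows [0->3,1->3,3->2] -> levels [8 8 2 8]
Step 3: flows [0=3,1=3,3->2] -> levels [8 8 3 7]
Step 4: flows [0->3,1->3,3->2] -> levels [7 7 4 8]
Step 5: flows [3->0,3->1,3->2] -> levels [8 8 5 5]
Step 6: flows [0->3,1->3,2=3] -> levels [7 7 5 7]
Step 7: flows [0=3,1=3,3->2] -> levels [7 7 6 6]
Step 8: flows [0->3,1->3,2=3] -> levels [6 6 6 8]
Step 9: flows [3->0,3->1,3->2] -> levels [7 7 7 5]
Step 10: flows [0->3,1->3,2->3] -> levels [6 6 6 8]
  -> period-2 cycle (repeats step 8); tank 3 never drops to <=2
Tank 3 never reaches <=2 within 15 steps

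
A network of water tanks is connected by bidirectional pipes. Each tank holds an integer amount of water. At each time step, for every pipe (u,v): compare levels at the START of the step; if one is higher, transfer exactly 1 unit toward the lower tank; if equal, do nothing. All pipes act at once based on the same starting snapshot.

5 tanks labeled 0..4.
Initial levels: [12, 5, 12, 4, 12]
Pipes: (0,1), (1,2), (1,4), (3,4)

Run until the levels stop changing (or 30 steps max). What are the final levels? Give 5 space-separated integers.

Step 1: flows [0->1,2->1,4->1,4->3] -> levels [11 8 11 5 10]
Step 2: flows [0->1,2->1,4->1,4->3] -> levels [10 11 10 6 8]
Step 3: flows [1->0,1->2,1->4,4->3] -> levels [11 8 11 7 8]
Step 4: flows [0->1,2->1,1=4,4->3] -> levels [10 10 10 8 7]
Step 5: flows [0=1,1=2,1->4,3->4] -> levels [10 9 10 7 9]
Step 6: flows [0->1,2->1,1=4,4->3] -> levels [9 11 9 8 8]
Step 7: flows [1->0,1->2,1->4,3=4] -> levels [10 8 10 8 9]
Step 8: flows [0->1,2->1,4->1,4->3] -> levels [9 11 9 9 7]
Step 9: flows [1->0,1->2,1->4,3->4] -> levels [10 8 10 8 9]
  -> period-2 cycle: step 9 state = step 7 state; never stabilizes
  -> state at step 30: (30-7) mod 2 = 1, same as step 8 -> [9 11 9 9 7]

Answer: 9 11 9 9 7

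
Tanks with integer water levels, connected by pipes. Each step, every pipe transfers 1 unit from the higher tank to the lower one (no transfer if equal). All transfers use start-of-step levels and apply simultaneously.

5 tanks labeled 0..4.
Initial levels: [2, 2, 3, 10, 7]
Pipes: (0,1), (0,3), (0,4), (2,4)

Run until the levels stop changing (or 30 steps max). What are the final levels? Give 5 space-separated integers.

Step 1: flows [0=1,3->0,4->0,4->2] -> levels [4 2 4 9 5]
Step 2: flows [0->1,3->0,4->0,4->2] -> levels [5 3 5 8 3]
Step 3: flows [0->1,3->0,0->4,2->4] -> levels [4 4 4 7 5]
Step 4: flows [0=1,3->0,4->0,4->2] -> levels [6 4 5 6 3]
Step 5: flows [0->1,0=3,0->4,2->4] -> levels [4 5 4 6 5]
Step 6: flows [1->0,3->0,4->0,4->2] -> levels [7 4 5 5 3]
Step 7: flows [0->1,0->3,0->4,2->4] -> levels [4 5 4 6 5]
  -> period-2 cycle: step 7 state = step 5 state; never stabilizes
  -> state at step 30: (30-5) mod 2 = 1, same as step 6 -> [7 4 5 5 3]

Answer: 7 4 5 5 3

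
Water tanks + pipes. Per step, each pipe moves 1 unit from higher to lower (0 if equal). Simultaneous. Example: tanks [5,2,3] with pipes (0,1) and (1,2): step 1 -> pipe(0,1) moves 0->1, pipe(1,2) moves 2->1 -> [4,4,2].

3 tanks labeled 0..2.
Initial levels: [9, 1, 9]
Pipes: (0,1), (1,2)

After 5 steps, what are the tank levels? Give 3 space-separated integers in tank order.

Answer: 6 7 6

Derivation:
Step 1: flows [0->1,2->1] -> levels [8 3 8]
Step 2: flows [0->1,2->1] -> levels [7 5 7]
Step 3: flows [0->1,2->1] -> levels [6 7 6]
Step 4: flows [1->0,1->2] -> levels [7 5 7]
  -> period-2 cycle: step 4 state = step 2 state
  -> state at step 5: (5-2) mod 2 = 1, same as step 3 -> [6 7 6]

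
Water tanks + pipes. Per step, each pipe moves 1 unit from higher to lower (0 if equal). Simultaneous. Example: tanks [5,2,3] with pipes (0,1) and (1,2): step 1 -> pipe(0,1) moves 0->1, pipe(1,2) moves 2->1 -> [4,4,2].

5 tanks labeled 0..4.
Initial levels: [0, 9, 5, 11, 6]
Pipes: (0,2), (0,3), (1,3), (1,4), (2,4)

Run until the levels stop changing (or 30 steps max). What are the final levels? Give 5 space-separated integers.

Step 1: flows [2->0,3->0,3->1,1->4,4->2] -> levels [2 9 5 9 6]
Step 2: flows [2->0,3->0,1=3,1->4,4->2] -> levels [4 8 5 8 6]
Step 3: flows [2->0,3->0,1=3,1->4,4->2] -> levels [6 7 5 7 6]
Step 4: flows [0->2,3->0,1=3,1->4,4->2] -> levels [6 6 7 6 6]
Step 5: flows [2->0,0=3,1=3,1=4,2->4] -> levels [7 6 5 6 7]
Step 6: flows [0->2,0->3,1=3,4->1,4->2] -> levels [5 7 7 7 5]
Step 7: flows [2->0,3->0,1=3,1->4,2->4] -> levels [7 6 5 6 7]
  -> period-2 cycle: step 7 state = step 5 state; never stabilizes
  -> state at step 30: (30-5) mod 2 = 1, same as step 6 -> [5 7 7 7 5]

Answer: 5 7 7 7 5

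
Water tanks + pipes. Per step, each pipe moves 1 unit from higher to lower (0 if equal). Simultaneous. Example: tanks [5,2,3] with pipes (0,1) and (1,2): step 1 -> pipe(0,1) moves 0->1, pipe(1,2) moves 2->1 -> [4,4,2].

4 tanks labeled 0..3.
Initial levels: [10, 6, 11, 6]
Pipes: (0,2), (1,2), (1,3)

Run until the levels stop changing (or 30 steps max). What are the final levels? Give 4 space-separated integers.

Answer: 9 9 7 8

Derivation:
Step 1: flows [2->0,2->1,1=3] -> levels [11 7 9 6]
Step 2: flows [0->2,2->1,1->3] -> levels [10 7 9 7]
Step 3: flows [0->2,2->1,1=3] -> levels [9 8 9 7]
Step 4: flows [0=2,2->1,1->3] -> levels [9 8 8 8]
Step 5: flows [0->2,1=2,1=3] -> levels [8 8 9 8]
Step 6: flows [2->0,2->1,1=3] -> levels [9 9 7 8]
Step 7: flows [0->2,1->2,1->3] -> levels [8 7 9 9]
Step 8: flows [2->0,2->1,3->1] -> levels [9 9 7 8]
  -> period-2 cycle: step 8 state = step 6 state; never stabilizes
  -> state at step 30: (30-6) mod 2 = 0, same as step 6 -> [9 9 7 8]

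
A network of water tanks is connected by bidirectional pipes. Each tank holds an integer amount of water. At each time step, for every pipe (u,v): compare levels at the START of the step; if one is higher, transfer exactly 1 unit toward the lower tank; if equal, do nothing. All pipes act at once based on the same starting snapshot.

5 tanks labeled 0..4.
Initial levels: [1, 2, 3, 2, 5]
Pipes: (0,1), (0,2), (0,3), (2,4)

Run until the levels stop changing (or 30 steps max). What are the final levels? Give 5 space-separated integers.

Answer: 1 2 5 2 3

Derivation:
Step 1: flows [1->0,2->0,3->0,4->2] -> levels [4 1 3 1 4]
Step 2: flows [0->1,0->2,0->3,4->2] -> levels [1 2 5 2 3]
Step 3: flows [1->0,2->0,3->0,2->4] -> levels [4 1 3 1 4]
  -> period-2 cycle: step 3 state = step 1 state; never stabilizes
  -> state at step 30: (30-1) mod 2 = 1, same as step 2 -> [1 2 5 2 3]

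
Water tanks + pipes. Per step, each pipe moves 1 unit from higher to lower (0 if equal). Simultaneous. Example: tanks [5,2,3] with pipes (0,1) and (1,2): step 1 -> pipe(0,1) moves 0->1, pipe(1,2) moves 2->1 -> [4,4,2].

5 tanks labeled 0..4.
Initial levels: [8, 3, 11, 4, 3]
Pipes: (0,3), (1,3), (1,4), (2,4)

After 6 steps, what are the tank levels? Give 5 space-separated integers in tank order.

Answer: 5 5 6 6 7

Derivation:
Step 1: flows [0->3,3->1,1=4,2->4] -> levels [7 4 10 4 4]
Step 2: flows [0->3,1=3,1=4,2->4] -> levels [6 4 9 5 5]
Step 3: flows [0->3,3->1,4->1,2->4] -> levels [5 6 8 5 5]
Step 4: flows [0=3,1->3,1->4,2->4] -> levels [5 4 7 6 7]
Step 5: flows [3->0,3->1,4->1,2=4] -> levels [6 6 7 4 6]
Step 6: flows [0->3,1->3,1=4,2->4] -> levels [5 5 6 6 7]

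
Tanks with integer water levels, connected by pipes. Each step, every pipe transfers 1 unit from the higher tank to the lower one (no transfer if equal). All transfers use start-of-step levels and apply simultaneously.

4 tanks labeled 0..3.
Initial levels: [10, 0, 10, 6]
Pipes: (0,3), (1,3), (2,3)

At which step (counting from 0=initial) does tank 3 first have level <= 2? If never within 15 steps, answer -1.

Answer: -1

Derivation:
Step 1: flows [0->3,3->1,2->3] -> levels [9 1 9 7]
Step 2: flows [0->3,3->1,2->3] -> levels [8 2 8 8]
Step 3: flows [0=3,3->1,2=3] -> levels [8 3 8 7]
Step 4: flows [0->3,3->1,2->3] -> levels [7 4 7 8]
Step 5: flows [3->0,3->1,3->2] -> levels [8 5 8 5]
Step 6: flows [0->3,1=3,2->3] -> levels [7 5 7 7]
Step 7: flows [0=3,3->1,2=3] -> levels [7 6 7 6]
Step 8: flows [0->3,1=3,2->3] -> levels [6 6 6 8]
Step 9: flows [3->0,3->1,3->2] -> levels [7 7 7 5]
Step 10: flows [0->3,1->3,2->3] -> levels [6 6 6 8]
  -> period-2 cycle (repeats step 8); tank 3 never drops to <=2
Tank 3 never reaches <=2 within 15 steps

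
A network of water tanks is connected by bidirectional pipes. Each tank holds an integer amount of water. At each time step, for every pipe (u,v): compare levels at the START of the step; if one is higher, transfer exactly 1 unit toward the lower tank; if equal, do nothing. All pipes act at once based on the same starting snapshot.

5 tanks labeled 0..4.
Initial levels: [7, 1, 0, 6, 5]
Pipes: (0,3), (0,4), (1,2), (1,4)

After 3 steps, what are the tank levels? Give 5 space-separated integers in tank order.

Answer: 5 2 2 6 4

Derivation:
Step 1: flows [0->3,0->4,1->2,4->1] -> levels [5 1 1 7 5]
Step 2: flows [3->0,0=4,1=2,4->1] -> levels [6 2 1 6 4]
Step 3: flows [0=3,0->4,1->2,4->1] -> levels [5 2 2 6 4]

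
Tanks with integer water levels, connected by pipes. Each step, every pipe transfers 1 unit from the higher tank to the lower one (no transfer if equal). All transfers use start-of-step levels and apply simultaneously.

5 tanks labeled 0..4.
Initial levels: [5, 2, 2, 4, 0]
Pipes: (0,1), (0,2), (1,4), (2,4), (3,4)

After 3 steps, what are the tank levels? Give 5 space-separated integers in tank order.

Step 1: flows [0->1,0->2,1->4,2->4,3->4] -> levels [3 2 2 3 3]
Step 2: flows [0->1,0->2,4->1,4->2,3=4] -> levels [1 4 4 3 1]
Step 3: flows [1->0,2->0,1->4,2->4,3->4] -> levels [3 2 2 2 4]

Answer: 3 2 2 2 4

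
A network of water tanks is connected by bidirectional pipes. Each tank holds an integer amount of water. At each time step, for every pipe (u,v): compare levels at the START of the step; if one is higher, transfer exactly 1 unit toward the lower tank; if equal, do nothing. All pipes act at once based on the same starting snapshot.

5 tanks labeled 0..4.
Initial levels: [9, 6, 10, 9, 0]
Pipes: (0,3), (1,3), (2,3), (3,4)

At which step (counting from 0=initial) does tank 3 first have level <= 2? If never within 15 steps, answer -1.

Step 1: flows [0=3,3->1,2->3,3->4] -> levels [9 7 9 8 1]
Step 2: flows [0->3,3->1,2->3,3->4] -> levels [8 8 8 8 2]
Step 3: flows [0=3,1=3,2=3,3->4] -> levels [8 8 8 7 3]
Step 4: flows [0->3,1->3,2->3,3->4] -> levels [7 7 7 9 4]
Step 5: flows [3->0,3->1,3->2,3->4] -> levels [8 8 8 5 5]
Step 6: flows [0->3,1->3,2->3,3=4] -> levels [7 7 7 8 5]
Step 7: flows [3->0,3->1,3->2,3->4] -> levels [8 8 8 4 6]
Step 8: flows [0->3,1->3,2->3,4->3] -> levels [7 7 7 8 5]
  -> period-2 cycle (repeats step 6); tank 3 never drops to <=2
Tank 3 never reaches <=2 within 15 steps

Answer: -1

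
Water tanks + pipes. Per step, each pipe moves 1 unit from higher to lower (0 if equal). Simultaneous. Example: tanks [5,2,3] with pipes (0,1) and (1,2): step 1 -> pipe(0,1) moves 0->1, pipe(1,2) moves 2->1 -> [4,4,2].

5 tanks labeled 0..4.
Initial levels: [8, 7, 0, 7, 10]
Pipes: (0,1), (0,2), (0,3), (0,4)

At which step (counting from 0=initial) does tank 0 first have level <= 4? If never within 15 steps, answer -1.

Answer: 7

Derivation:
Step 1: flows [0->1,0->2,0->3,4->0] -> levels [6 8 1 8 9]
Step 2: flows [1->0,0->2,3->0,4->0] -> levels [8 7 2 7 8]
Step 3: flows [0->1,0->2,0->3,0=4] -> levels [5 8 3 8 8]
Step 4: flows [1->0,0->2,3->0,4->0] -> levels [7 7 4 7 7]
Step 5: flows [0=1,0->2,0=3,0=4] -> levels [6 7 5 7 7]
Step 6: flows [1->0,0->2,3->0,4->0] -> levels [8 6 6 6 6]
Step 7: flows [0->1,0->2,0->3,0->4] -> levels [4 7 7 7 7]
Tank 0 first reaches <=4 at step 7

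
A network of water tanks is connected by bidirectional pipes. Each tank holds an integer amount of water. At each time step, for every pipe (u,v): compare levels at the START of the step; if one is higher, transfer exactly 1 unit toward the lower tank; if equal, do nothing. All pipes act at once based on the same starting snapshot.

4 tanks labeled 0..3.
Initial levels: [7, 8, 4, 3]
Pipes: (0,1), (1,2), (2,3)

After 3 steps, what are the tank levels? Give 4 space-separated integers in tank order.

Answer: 6 6 5 5

Derivation:
Step 1: flows [1->0,1->2,2->3] -> levels [8 6 4 4]
Step 2: flows [0->1,1->2,2=3] -> levels [7 6 5 4]
Step 3: flows [0->1,1->2,2->3] -> levels [6 6 5 5]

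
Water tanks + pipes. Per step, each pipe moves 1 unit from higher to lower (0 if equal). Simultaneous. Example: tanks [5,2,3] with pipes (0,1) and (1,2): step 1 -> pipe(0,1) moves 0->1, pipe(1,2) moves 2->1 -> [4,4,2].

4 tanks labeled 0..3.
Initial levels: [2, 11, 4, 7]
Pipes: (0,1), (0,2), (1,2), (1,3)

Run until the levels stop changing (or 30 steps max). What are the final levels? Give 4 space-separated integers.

Answer: 5 8 5 6

Derivation:
Step 1: flows [1->0,2->0,1->2,1->3] -> levels [4 8 4 8]
Step 2: flows [1->0,0=2,1->2,1=3] -> levels [5 6 5 8]
Step 3: flows [1->0,0=2,1->2,3->1] -> levels [6 5 6 7]
Step 4: flows [0->1,0=2,2->1,3->1] -> levels [5 8 5 6]
Step 5: flows [1->0,0=2,1->2,1->3] -> levels [6 5 6 7]
  -> period-2 cycle: step 5 state = step 3 state; never stabilizes
  -> state at step 30: (30-3) mod 2 = 1, same as step 4 -> [5 8 5 6]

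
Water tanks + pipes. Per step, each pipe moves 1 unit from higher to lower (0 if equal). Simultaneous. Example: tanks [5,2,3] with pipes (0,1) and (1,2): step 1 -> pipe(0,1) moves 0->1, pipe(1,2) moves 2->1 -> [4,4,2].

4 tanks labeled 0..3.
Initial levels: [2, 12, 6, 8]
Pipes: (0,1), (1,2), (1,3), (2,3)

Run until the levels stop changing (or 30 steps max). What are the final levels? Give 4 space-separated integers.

Answer: 6 8 7 7

Derivation:
Step 1: flows [1->0,1->2,1->3,3->2] -> levels [3 9 8 8]
Step 2: flows [1->0,1->2,1->3,2=3] -> levels [4 6 9 9]
Step 3: flows [1->0,2->1,3->1,2=3] -> levels [5 7 8 8]
Step 4: flows [1->0,2->1,3->1,2=3] -> levels [6 8 7 7]
Step 5: flows [1->0,1->2,1->3,2=3] -> levels [7 5 8 8]
Step 6: flows [0->1,2->1,3->1,2=3] -> levels [6 8 7 7]
  -> period-2 cycle: step 6 state = step 4 state; never stabilizes
  -> state at step 30: (30-4) mod 2 = 0, same as step 4 -> [6 8 7 7]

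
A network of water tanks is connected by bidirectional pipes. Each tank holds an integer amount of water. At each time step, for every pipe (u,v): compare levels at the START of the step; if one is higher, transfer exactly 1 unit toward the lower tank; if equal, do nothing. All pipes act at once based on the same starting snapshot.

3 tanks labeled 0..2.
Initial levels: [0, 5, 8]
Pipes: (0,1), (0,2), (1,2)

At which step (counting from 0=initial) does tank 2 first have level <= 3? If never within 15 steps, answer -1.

Answer: -1

Derivation:
Step 1: flows [1->0,2->0,2->1] -> levels [2 5 6]
Step 2: flows [1->0,2->0,2->1] -> levels [4 5 4]
Step 3: flows [1->0,0=2,1->2] -> levels [5 3 5]
Step 4: flows [0->1,0=2,2->1] -> levels [4 5 4]
  -> period-2 cycle (repeats step 2); tank 2 never drops to <=3
Tank 2 never reaches <=3 within 15 steps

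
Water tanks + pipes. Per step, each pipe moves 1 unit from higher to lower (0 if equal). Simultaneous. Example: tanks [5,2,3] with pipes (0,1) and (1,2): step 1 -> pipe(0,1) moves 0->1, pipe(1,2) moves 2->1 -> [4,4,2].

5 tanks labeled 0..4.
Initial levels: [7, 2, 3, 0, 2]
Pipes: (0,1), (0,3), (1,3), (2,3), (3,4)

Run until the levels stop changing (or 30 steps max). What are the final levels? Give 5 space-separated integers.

Step 1: flows [0->1,0->3,1->3,2->3,4->3] -> levels [5 2 2 4 1]
Step 2: flows [0->1,0->3,3->1,3->2,3->4] -> levels [3 4 3 2 2]
Step 3: flows [1->0,0->3,1->3,2->3,3=4] -> levels [3 2 2 5 2]
Step 4: flows [0->1,3->0,3->1,3->2,3->4] -> levels [3 4 3 1 3]
Step 5: flows [1->0,0->3,1->3,2->3,4->3] -> levels [3 2 2 5 2]
  -> period-2 cycle: step 5 state = step 3 state; never stabilizes
  -> state at step 30: (30-3) mod 2 = 1, same as step 4 -> [3 4 3 1 3]

Answer: 3 4 3 1 3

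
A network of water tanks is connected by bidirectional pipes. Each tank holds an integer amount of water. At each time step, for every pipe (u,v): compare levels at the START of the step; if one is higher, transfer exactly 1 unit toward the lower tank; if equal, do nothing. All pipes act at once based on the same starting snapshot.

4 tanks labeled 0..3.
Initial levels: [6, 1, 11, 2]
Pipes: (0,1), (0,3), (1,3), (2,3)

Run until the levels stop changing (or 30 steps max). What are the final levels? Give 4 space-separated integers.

Answer: 4 4 5 7

Derivation:
Step 1: flows [0->1,0->3,3->1,2->3] -> levels [4 3 10 3]
Step 2: flows [0->1,0->3,1=3,2->3] -> levels [2 4 9 5]
Step 3: flows [1->0,3->0,3->1,2->3] -> levels [4 4 8 4]
Step 4: flows [0=1,0=3,1=3,2->3] -> levels [4 4 7 5]
Step 5: flows [0=1,3->0,3->1,2->3] -> levels [5 5 6 4]
Step 6: flows [0=1,0->3,1->3,2->3] -> levels [4 4 5 7]
Step 7: flows [0=1,3->0,3->1,3->2] -> levels [5 5 6 4]
  -> period-2 cycle: step 7 state = step 5 state; never stabilizes
  -> state at step 30: (30-5) mod 2 = 1, same as step 6 -> [4 4 5 7]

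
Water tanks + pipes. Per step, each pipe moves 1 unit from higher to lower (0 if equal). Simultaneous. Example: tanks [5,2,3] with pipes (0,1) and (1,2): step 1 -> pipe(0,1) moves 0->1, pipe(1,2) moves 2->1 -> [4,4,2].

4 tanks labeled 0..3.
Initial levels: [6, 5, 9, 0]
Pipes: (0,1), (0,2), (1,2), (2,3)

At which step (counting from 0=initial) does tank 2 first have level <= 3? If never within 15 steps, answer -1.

Step 1: flows [0->1,2->0,2->1,2->3] -> levels [6 7 6 1]
Step 2: flows [1->0,0=2,1->2,2->3] -> levels [7 5 6 2]
Step 3: flows [0->1,0->2,2->1,2->3] -> levels [5 7 5 3]
Step 4: flows [1->0,0=2,1->2,2->3] -> levels [6 5 5 4]
Step 5: flows [0->1,0->2,1=2,2->3] -> levels [4 6 5 5]
Step 6: flows [1->0,2->0,1->2,2=3] -> levels [6 4 5 5]
Step 7: flows [0->1,0->2,2->1,2=3] -> levels [4 6 5 5]
  -> period-2 cycle (repeats step 5); tank 2 never drops to <=3
Tank 2 never reaches <=3 within 15 steps

Answer: -1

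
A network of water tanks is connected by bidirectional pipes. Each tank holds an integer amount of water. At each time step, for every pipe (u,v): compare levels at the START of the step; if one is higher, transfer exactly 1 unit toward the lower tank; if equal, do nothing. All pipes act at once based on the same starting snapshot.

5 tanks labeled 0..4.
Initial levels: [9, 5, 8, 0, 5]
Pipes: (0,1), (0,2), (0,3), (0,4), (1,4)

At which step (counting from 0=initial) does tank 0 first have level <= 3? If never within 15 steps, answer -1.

Step 1: flows [0->1,0->2,0->3,0->4,1=4] -> levels [5 6 9 1 6]
Step 2: flows [1->0,2->0,0->3,4->0,1=4] -> levels [7 5 8 2 5]
Step 3: flows [0->1,2->0,0->3,0->4,1=4] -> levels [5 6 7 3 6]
Step 4: flows [1->0,2->0,0->3,4->0,1=4] -> levels [7 5 6 4 5]
Step 5: flows [0->1,0->2,0->3,0->4,1=4] -> levels [3 6 7 5 6]
Tank 0 first reaches <=3 at step 5

Answer: 5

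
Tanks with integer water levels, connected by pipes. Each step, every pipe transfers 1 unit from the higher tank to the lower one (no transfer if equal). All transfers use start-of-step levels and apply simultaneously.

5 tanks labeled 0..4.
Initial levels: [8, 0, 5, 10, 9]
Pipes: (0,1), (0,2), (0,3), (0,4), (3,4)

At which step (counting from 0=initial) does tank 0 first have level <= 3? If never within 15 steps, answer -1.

Answer: -1

Derivation:
Step 1: flows [0->1,0->2,3->0,4->0,3->4] -> levels [8 1 6 8 9]
Step 2: flows [0->1,0->2,0=3,4->0,4->3] -> levels [7 2 7 9 7]
Step 3: flows [0->1,0=2,3->0,0=4,3->4] -> levels [7 3 7 7 8]
Step 4: flows [0->1,0=2,0=3,4->0,4->3] -> levels [7 4 7 8 6]
Step 5: flows [0->1,0=2,3->0,0->4,3->4] -> levels [6 5 7 6 8]
Step 6: flows [0->1,2->0,0=3,4->0,4->3] -> levels [7 6 6 7 6]
Step 7: flows [0->1,0->2,0=3,0->4,3->4] -> levels [4 7 7 6 8]
Step 8: flows [1->0,2->0,3->0,4->0,4->3] -> levels [8 6 6 6 6]
Step 9: flows [0->1,0->2,0->3,0->4,3=4] -> levels [4 7 7 7 7]
Step 10: flows [1->0,2->0,3->0,4->0,3=4] -> levels [8 6 6 6 6]
  -> period-2 cycle (repeats step 8); tank 0 never drops to <=3
Tank 0 never reaches <=3 within 15 steps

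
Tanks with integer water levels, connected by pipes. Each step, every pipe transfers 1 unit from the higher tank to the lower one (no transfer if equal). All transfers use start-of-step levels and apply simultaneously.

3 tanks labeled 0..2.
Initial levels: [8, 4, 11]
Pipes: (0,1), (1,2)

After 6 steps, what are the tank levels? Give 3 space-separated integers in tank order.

Answer: 8 7 8

Derivation:
Step 1: flows [0->1,2->1] -> levels [7 6 10]
Step 2: flows [0->1,2->1] -> levels [6 8 9]
Step 3: flows [1->0,2->1] -> levels [7 8 8]
Step 4: flows [1->0,1=2] -> levels [8 7 8]
Step 5: flows [0->1,2->1] -> levels [7 9 7]
Step 6: flows [1->0,1->2] -> levels [8 7 8]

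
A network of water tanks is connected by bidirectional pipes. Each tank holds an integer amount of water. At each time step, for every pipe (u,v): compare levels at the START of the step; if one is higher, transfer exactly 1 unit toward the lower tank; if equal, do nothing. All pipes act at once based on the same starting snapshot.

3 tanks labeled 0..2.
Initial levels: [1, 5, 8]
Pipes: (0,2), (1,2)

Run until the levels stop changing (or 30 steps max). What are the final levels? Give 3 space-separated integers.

Step 1: flows [2->0,2->1] -> levels [2 6 6]
Step 2: flows [2->0,1=2] -> levels [3 6 5]
Step 3: flows [2->0,1->2] -> levels [4 5 5]
Step 4: flows [2->0,1=2] -> levels [5 5 4]
Step 5: flows [0->2,1->2] -> levels [4 4 6]
Step 6: flows [2->0,2->1] -> levels [5 5 4]
  -> period-2 cycle: step 6 state = step 4 state; never stabilizes
  -> state at step 30: (30-4) mod 2 = 0, same as step 4 -> [5 5 4]

Answer: 5 5 4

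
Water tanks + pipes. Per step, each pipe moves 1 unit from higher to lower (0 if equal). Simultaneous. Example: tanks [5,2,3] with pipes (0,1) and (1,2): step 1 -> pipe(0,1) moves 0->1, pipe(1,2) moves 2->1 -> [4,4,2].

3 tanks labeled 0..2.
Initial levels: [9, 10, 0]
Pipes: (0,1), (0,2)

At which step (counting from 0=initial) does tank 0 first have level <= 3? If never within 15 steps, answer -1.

Step 1: flows [1->0,0->2] -> levels [9 9 1]
Step 2: flows [0=1,0->2] -> levels [8 9 2]
Step 3: flows [1->0,0->2] -> levels [8 8 3]
Step 4: flows [0=1,0->2] -> levels [7 8 4]
Step 5: flows [1->0,0->2] -> levels [7 7 5]
Step 6: flows [0=1,0->2] -> levels [6 7 6]
Step 7: flows [1->0,0=2] -> levels [7 6 6]
Step 8: flows [0->1,0->2] -> levels [5 7 7]
Step 9: flows [1->0,2->0] -> levels [7 6 6]
  -> period-2 cycle (repeats step 7); tank 0 never drops to <=3
Tank 0 never reaches <=3 within 15 steps

Answer: -1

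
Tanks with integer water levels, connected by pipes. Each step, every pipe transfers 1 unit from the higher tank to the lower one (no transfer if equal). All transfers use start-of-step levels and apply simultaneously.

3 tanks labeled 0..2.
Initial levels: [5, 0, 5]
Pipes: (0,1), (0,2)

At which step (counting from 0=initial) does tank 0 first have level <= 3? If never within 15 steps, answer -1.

Answer: 3

Derivation:
Step 1: flows [0->1,0=2] -> levels [4 1 5]
Step 2: flows [0->1,2->0] -> levels [4 2 4]
Step 3: flows [0->1,0=2] -> levels [3 3 4]
Tank 0 first reaches <=3 at step 3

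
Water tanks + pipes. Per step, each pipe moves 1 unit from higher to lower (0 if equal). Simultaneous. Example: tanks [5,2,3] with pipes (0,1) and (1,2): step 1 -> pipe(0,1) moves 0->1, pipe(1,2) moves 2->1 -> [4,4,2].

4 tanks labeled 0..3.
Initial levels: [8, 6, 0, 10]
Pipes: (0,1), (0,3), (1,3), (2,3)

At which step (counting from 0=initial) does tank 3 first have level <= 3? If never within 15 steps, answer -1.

Step 1: flows [0->1,3->0,3->1,3->2] -> levels [8 8 1 7]
Step 2: flows [0=1,0->3,1->3,3->2] -> levels [7 7 2 8]
Step 3: flows [0=1,3->0,3->1,3->2] -> levels [8 8 3 5]
Step 4: flows [0=1,0->3,1->3,3->2] -> levels [7 7 4 6]
Step 5: flows [0=1,0->3,1->3,3->2] -> levels [6 6 5 7]
Step 6: flows [0=1,3->0,3->1,3->2] -> levels [7 7 6 4]
Step 7: flows [0=1,0->3,1->3,2->3] -> levels [6 6 5 7]
  -> period-2 cycle (repeats step 5); tank 3 never drops to <=3
Tank 3 never reaches <=3 within 15 steps

Answer: -1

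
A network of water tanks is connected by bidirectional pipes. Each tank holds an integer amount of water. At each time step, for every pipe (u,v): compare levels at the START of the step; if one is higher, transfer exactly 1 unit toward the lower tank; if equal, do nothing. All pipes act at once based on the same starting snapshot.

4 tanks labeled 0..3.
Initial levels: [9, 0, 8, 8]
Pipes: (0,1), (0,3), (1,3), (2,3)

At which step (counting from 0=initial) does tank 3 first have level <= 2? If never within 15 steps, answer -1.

Step 1: flows [0->1,0->3,3->1,2=3] -> levels [7 2 8 8]
Step 2: flows [0->1,3->0,3->1,2=3] -> levels [7 4 8 6]
Step 3: flows [0->1,0->3,3->1,2->3] -> levels [5 6 7 7]
Step 4: flows [1->0,3->0,3->1,2=3] -> levels [7 6 7 5]
Step 5: flows [0->1,0->3,1->3,2->3] -> levels [5 6 6 8]
Step 6: flows [1->0,3->0,3->1,3->2] -> levels [7 6 7 5]
  -> period-2 cycle (repeats step 4); tank 3 never drops to <=2
Tank 3 never reaches <=2 within 15 steps

Answer: -1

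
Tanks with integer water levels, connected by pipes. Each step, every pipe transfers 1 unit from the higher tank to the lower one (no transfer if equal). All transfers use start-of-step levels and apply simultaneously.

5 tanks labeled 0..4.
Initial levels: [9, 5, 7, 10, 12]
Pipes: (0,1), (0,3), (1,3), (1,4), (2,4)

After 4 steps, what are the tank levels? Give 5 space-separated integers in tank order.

Step 1: flows [0->1,3->0,3->1,4->1,4->2] -> levels [9 8 8 8 10]
Step 2: flows [0->1,0->3,1=3,4->1,4->2] -> levels [7 10 9 9 8]
Step 3: flows [1->0,3->0,1->3,1->4,2->4] -> levels [9 7 8 9 10]
Step 4: flows [0->1,0=3,3->1,4->1,4->2] -> levels [8 10 9 8 8]

Answer: 8 10 9 8 8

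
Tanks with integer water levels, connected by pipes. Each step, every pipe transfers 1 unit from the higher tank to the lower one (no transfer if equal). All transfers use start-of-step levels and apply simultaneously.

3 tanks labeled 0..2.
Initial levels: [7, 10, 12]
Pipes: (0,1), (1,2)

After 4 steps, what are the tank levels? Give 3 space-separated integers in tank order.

Step 1: flows [1->0,2->1] -> levels [8 10 11]
Step 2: flows [1->0,2->1] -> levels [9 10 10]
Step 3: flows [1->0,1=2] -> levels [10 9 10]
Step 4: flows [0->1,2->1] -> levels [9 11 9]

Answer: 9 11 9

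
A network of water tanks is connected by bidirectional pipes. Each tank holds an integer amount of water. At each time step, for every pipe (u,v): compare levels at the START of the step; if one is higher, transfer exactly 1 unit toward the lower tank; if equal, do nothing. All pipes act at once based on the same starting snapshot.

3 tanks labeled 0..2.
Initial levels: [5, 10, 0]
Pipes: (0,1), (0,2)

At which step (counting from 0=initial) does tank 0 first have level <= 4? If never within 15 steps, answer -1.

Answer: -1

Derivation:
Step 1: flows [1->0,0->2] -> levels [5 9 1]
Step 2: flows [1->0,0->2] -> levels [5 8 2]
Step 3: flows [1->0,0->2] -> levels [5 7 3]
Step 4: flows [1->0,0->2] -> levels [5 6 4]
Step 5: flows [1->0,0->2] -> levels [5 5 5]
Step 6: flows [0=1,0=2] -> levels [5 5 5]
  -> stable; tank 0 stays at 5 > 4
Tank 0 never reaches <=4 within 15 steps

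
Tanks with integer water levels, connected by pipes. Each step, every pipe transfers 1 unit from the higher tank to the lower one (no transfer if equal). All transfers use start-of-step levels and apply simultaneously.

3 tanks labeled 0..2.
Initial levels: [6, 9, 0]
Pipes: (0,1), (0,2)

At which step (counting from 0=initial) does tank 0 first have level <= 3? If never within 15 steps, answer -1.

Answer: -1

Derivation:
Step 1: flows [1->0,0->2] -> levels [6 8 1]
Step 2: flows [1->0,0->2] -> levels [6 7 2]
Step 3: flows [1->0,0->2] -> levels [6 6 3]
Step 4: flows [0=1,0->2] -> levels [5 6 4]
Step 5: flows [1->0,0->2] -> levels [5 5 5]
Step 6: flows [0=1,0=2] -> levels [5 5 5]
  -> stable; tank 0 stays at 5 > 3
Tank 0 never reaches <=3 within 15 steps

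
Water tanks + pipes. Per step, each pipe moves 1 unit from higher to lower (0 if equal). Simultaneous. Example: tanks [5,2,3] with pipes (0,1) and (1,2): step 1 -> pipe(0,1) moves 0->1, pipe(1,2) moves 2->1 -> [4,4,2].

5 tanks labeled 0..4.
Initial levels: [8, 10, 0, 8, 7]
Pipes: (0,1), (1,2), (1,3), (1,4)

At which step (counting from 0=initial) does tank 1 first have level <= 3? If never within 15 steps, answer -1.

Answer: -1

Derivation:
Step 1: flows [1->0,1->2,1->3,1->4] -> levels [9 6 1 9 8]
Step 2: flows [0->1,1->2,3->1,4->1] -> levels [8 8 2 8 7]
Step 3: flows [0=1,1->2,1=3,1->4] -> levels [8 6 3 8 8]
Step 4: flows [0->1,1->2,3->1,4->1] -> levels [7 8 4 7 7]
Step 5: flows [1->0,1->2,1->3,1->4] -> levels [8 4 5 8 8]
Step 6: flows [0->1,2->1,3->1,4->1] -> levels [7 8 4 7 7]
  -> period-2 cycle (repeats step 4); tank 1 never drops to <=3
Tank 1 never reaches <=3 within 15 steps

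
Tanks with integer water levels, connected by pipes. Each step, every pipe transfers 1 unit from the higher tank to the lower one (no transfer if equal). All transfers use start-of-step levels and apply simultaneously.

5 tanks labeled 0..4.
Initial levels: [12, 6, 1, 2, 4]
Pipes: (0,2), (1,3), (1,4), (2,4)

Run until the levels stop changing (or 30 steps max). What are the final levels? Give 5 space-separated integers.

Step 1: flows [0->2,1->3,1->4,4->2] -> levels [11 4 3 3 4]
Step 2: flows [0->2,1->3,1=4,4->2] -> levels [10 3 5 4 3]
Step 3: flows [0->2,3->1,1=4,2->4] -> levels [9 4 5 3 4]
Step 4: flows [0->2,1->3,1=4,2->4] -> levels [8 3 5 4 5]
Step 5: flows [0->2,3->1,4->1,2=4] -> levels [7 5 6 3 4]
Step 6: flows [0->2,1->3,1->4,2->4] -> levels [6 3 6 4 6]
Step 7: flows [0=2,3->1,4->1,2=4] -> levels [6 5 6 3 5]
Step 8: flows [0=2,1->3,1=4,2->4] -> levels [6 4 5 4 6]
Step 9: flows [0->2,1=3,4->1,4->2] -> levels [5 5 7 4 4]
Step 10: flows [2->0,1->3,1->4,2->4] -> levels [6 3 5 5 6]
Step 11: flows [0->2,3->1,4->1,4->2] -> levels [5 5 7 4 4]
  -> period-2 cycle: step 11 state = step 9 state; never stabilizes
  -> state at step 30: (30-9) mod 2 = 1, same as step 10 -> [6 3 5 5 6]

Answer: 6 3 5 5 6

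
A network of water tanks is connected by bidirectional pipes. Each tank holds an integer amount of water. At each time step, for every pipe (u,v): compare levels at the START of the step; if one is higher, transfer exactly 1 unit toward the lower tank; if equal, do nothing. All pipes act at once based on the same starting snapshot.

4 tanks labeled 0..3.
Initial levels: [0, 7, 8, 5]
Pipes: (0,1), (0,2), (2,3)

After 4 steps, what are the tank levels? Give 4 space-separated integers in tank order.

Step 1: flows [1->0,2->0,2->3] -> levels [2 6 6 6]
Step 2: flows [1->0,2->0,2=3] -> levels [4 5 5 6]
Step 3: flows [1->0,2->0,3->2] -> levels [6 4 5 5]
Step 4: flows [0->1,0->2,2=3] -> levels [4 5 6 5]

Answer: 4 5 6 5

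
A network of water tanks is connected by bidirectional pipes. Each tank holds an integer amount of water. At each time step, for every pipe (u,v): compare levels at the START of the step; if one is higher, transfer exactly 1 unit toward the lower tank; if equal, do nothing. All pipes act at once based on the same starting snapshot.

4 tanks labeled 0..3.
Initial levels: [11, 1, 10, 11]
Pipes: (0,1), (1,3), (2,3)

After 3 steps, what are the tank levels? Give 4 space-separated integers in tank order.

Step 1: flows [0->1,3->1,3->2] -> levels [10 3 11 9]
Step 2: flows [0->1,3->1,2->3] -> levels [9 5 10 9]
Step 3: flows [0->1,3->1,2->3] -> levels [8 7 9 9]

Answer: 8 7 9 9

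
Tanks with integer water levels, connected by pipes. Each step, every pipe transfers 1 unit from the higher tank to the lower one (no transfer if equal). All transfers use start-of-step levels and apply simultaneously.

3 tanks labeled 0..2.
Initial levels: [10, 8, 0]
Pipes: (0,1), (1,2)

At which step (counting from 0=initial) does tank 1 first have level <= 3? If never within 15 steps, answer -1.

Step 1: flows [0->1,1->2] -> levels [9 8 1]
Step 2: flows [0->1,1->2] -> levels [8 8 2]
Step 3: flows [0=1,1->2] -> levels [8 7 3]
Step 4: flows [0->1,1->2] -> levels [7 7 4]
Step 5: flows [0=1,1->2] -> levels [7 6 5]
Step 6: flows [0->1,1->2] -> levels [6 6 6]
Step 7: flows [0=1,1=2] -> levels [6 6 6]
  -> stable; tank 1 stays at 6 > 3
Tank 1 never reaches <=3 within 15 steps

Answer: -1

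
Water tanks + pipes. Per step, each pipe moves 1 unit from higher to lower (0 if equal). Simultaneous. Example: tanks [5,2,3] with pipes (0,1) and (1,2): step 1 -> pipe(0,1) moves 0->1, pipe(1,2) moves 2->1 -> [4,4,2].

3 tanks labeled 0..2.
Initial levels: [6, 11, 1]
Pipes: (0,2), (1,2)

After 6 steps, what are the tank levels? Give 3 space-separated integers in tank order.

Step 1: flows [0->2,1->2] -> levels [5 10 3]
Step 2: flows [0->2,1->2] -> levels [4 9 5]
Step 3: flows [2->0,1->2] -> levels [5 8 5]
Step 4: flows [0=2,1->2] -> levels [5 7 6]
Step 5: flows [2->0,1->2] -> levels [6 6 6]
Step 6: flows [0=2,1=2] -> levels [6 6 6]

Answer: 6 6 6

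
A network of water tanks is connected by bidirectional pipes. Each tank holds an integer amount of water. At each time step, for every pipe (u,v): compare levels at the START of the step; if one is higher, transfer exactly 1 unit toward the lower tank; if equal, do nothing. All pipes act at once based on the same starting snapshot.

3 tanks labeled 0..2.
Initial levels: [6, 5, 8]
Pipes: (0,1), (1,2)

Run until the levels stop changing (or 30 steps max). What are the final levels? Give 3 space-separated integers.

Answer: 7 5 7

Derivation:
Step 1: flows [0->1,2->1] -> levels [5 7 7]
Step 2: flows [1->0,1=2] -> levels [6 6 7]
Step 3: flows [0=1,2->1] -> levels [6 7 6]
Step 4: flows [1->0,1->2] -> levels [7 5 7]
Step 5: flows [0->1,2->1] -> levels [6 7 6]
  -> period-2 cycle: step 5 state = step 3 state; never stabilizes
  -> state at step 30: (30-3) mod 2 = 1, same as step 4 -> [7 5 7]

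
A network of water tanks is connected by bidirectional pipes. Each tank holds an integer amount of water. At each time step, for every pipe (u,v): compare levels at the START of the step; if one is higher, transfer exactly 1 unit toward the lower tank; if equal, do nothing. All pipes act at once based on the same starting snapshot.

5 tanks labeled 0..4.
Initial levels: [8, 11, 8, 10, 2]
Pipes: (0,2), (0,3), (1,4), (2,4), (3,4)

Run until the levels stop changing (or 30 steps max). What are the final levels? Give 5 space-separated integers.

Step 1: flows [0=2,3->0,1->4,2->4,3->4] -> levels [9 10 7 8 5]
Step 2: flows [0->2,0->3,1->4,2->4,3->4] -> levels [7 9 7 8 8]
Step 3: flows [0=2,3->0,1->4,4->2,3=4] -> levels [8 8 8 7 8]
Step 4: flows [0=2,0->3,1=4,2=4,4->3] -> levels [7 8 8 9 7]
Step 5: flows [2->0,3->0,1->4,2->4,3->4] -> levels [9 7 6 7 10]
Step 6: flows [0->2,0->3,4->1,4->2,4->3] -> levels [7 8 8 9 7]
  -> period-2 cycle: step 6 state = step 4 state; never stabilizes
  -> state at step 30: (30-4) mod 2 = 0, same as step 4 -> [7 8 8 9 7]

Answer: 7 8 8 9 7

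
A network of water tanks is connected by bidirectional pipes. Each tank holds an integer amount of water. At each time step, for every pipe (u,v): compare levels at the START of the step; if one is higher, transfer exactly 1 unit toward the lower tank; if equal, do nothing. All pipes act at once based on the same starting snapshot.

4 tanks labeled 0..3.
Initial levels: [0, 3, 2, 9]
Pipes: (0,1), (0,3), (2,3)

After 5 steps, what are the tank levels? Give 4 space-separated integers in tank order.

Step 1: flows [1->0,3->0,3->2] -> levels [2 2 3 7]
Step 2: flows [0=1,3->0,3->2] -> levels [3 2 4 5]
Step 3: flows [0->1,3->0,3->2] -> levels [3 3 5 3]
Step 4: flows [0=1,0=3,2->3] -> levels [3 3 4 4]
Step 5: flows [0=1,3->0,2=3] -> levels [4 3 4 3]

Answer: 4 3 4 3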